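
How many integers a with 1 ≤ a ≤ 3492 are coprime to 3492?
1152

The number of a ∈ {1, ..., 3492} with gcd(a, 3492) = 1 is by definition Euler's totient φ(3492). φ is multiplicative, with φ(p^e) = p^e − p^(e−1). Factorise 3492 = 2^2 · 3^2 · 97. Then
  φ(3492) = (2^2 − 2^1) · (3^2 − 3^1) · (97 − 1) = 2 · 6 · 96 = 1152.
So there are 1152 such integers.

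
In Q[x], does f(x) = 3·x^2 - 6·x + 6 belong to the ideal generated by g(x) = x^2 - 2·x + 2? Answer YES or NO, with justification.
In Q[x] the ideal (g) consists of all multiples of g, so f ∈ (g) iff g | f, i.e. iff the remainder of f on division by g is 0. Divide f by g (g is monic, so eliminate the leading term of the running remainder at each step):
  leading term 3·x^2: subtract (3)·g(x) = 3·x^2 - 6·x + 6, leaving 0
The remainder is 0, so f(x) = g(x) · h(x) with h(x) = 3. Hence g | f, i.e. f ∈ (g).

Final answer: YES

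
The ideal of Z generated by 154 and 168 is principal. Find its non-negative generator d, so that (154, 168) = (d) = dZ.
In the PID Z, (a, b) is generated by gcd(a, b). Compute gcd(168, 154) with the extended Euclidean algorithm, tracking rows (r, s, t) with s·168 + t·154 = r:
  row A: (168, 1, 0)   [1·168 + 0·154 = 168]
  row B: (154, 0, 1)   [0·168 + 1·154 = 154]
  168 = 1·154 + 14   → row C = row A − 1·row B = (14, 1, −1)   [check: 1·168 − 1·154 = 14]
  154 = 11·14 + 0   → remainder 0, stop. gcd = 14 (last nonzero row C).
So gcd(154, 168) = 14, with Bézout identity 1·168 − 1·154 = 14. Containment (⊇): the Bézout identity exhibits 14 as an element of (154, 168), giving (14) ⊆ (154, 168). Containment (⊆): since 14 | 154 and 14 | 168 (154 = 14·11, 168 = 14·12), every Z-linear combination of 154 and 168 is divisible by 14, so (154, 168) ⊆ (14). Therefore (154, 168) = (14), d = 14.

Final answer: (154, 168) = (14); d = 14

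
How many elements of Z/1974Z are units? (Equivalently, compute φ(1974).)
An element a ∈ Z/1974Z is a unit iff gcd(a, 1974) = 1, so the number of units is φ(1974). φ is multiplicative, with φ(p^e) = p^e − p^(e−1). Factorise 1974 = 2 · 3 · 7 · 47. Then
  φ(1974) = (2 − 1) · (3 − 1) · (7 − 1) · (47 − 1) = 1 · 2 · 6 · 46 = 552.

Final answer: Z/1974Z has φ(1974) = 552 units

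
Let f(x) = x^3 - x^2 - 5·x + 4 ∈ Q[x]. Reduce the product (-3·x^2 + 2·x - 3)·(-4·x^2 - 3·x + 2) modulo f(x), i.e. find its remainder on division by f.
a · b ≡ 73·x^2 + 30·x - 58 (mod f(x))

First multiply in Q[x] without reducing: a · b = 12·x^4 + x^3 + 13·x - 6. Now divide by f(x) = x^3 - x^2 - 5·x + 4, eliminating the leading term at each step:
  leading term 12·x^4: subtract (12·x)·f(x) = 12·x^4 - 12·x^3 - 60·x^2 + 48·x, leaving 13·x^3 + 60·x^2 - 35·x - 6
  leading term 13·x^3: subtract (13)·f(x) = 13·x^3 - 13·x^2 - 65·x + 52, leaving 73·x^2 + 30·x - 58
The degree is now < 3, so this is the remainder. Hence a · b ≡ 73·x^2 + 30·x - 58 in Q[x]/(f).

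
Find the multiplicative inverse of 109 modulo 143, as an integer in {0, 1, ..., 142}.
Apply the extended Euclidean algorithm to (143, 109), tracking rows (r, s, t) with s·143 + t·109 = r. Each division r_prev = q·r_cur + r_new produces the new row as (previous row) − q·(current row):
  row A: (143, 1, 0)   [1·143 + 0·109 = 143]
  row B: (109, 0, 1)   [0·143 + 1·109 = 109]
  143 = 1·109 + 34   → row C = row A − 1·row B = (34, 1, −1)   [check: 1·143 − 1·109 = 34]
  109 = 3·34 + 7   → row D = row B − 3·row C = (7, −3, 4)   [check: −3·143 + 4·109 = 7]
  34 = 4·7 + 6   → row E = row C − 4·row D = (6, 13, −17)   [check: 13·143 − 17·109 = 6]
  7 = 1·6 + 1   → row F = row D − 1·row E = (1, −16, 21)   [check: −16·143 + 21·109 = 1]
  6 = 6·1 + 0   → remainder 0, stop. gcd = 1 (last nonzero row F).
The gcd is 1, so 109 is invertible mod 143. The last nonzero row gives −16·143 + 21·109 = 1, so t = 21. So 109^(−1) ≡ 21 (mod 143). Verify: 109 · 21 = 2289 ≡ 1 (mod 143). ✓

Final answer: 109^(−1) ≡ 21 (mod 143)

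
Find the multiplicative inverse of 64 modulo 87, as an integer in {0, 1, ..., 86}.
64^(−1) ≡ 34 (mod 87)

Apply the extended Euclidean algorithm to (87, 64), tracking rows (r, s, t) with s·87 + t·64 = r. Each division r_prev = q·r_cur + r_new produces the new row as (previous row) − q·(current row):
  row A: (87, 1, 0)   [1·87 + 0·64 = 87]
  row B: (64, 0, 1)   [0·87 + 1·64 = 64]
  87 = 1·64 + 23   → row C = row A − 1·row B = (23, 1, −1)   [check: 1·87 − 1·64 = 23]
  64 = 2·23 + 18   → row D = row B − 2·row C = (18, −2, 3)   [check: −2·87 + 3·64 = 18]
  23 = 1·18 + 5   → row E = row C − 1·row D = (5, 3, −4)   [check: 3·87 − 4·64 = 5]
  18 = 3·5 + 3   → row F = row D − 3·row E = (3, −11, 15)   [check: −11·87 + 15·64 = 3]
  5 = 1·3 + 2   → row G = row E − 1·row F = (2, 14, −19)   [check: 14·87 − 19·64 = 2]
  3 = 1·2 + 1   → row H = row F − 1·row G = (1, −25, 34)   [check: −25·87 + 34·64 = 1]
  2 = 2·1 + 0   → remainder 0, stop. gcd = 1 (last nonzero row H).
The gcd is 1, so 64 is invertible mod 87. The last nonzero row gives −25·87 + 34·64 = 1, so t = 34. So 64^(−1) ≡ 34 (mod 87). Verify: 64 · 34 = 2176 ≡ 1 (mod 87). ✓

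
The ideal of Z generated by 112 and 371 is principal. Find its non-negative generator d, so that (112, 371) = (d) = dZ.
In the PID Z, (a, b) is generated by gcd(a, b). Compute gcd(371, 112) with the extended Euclidean algorithm, tracking rows (r, s, t) with s·371 + t·112 = r:
  row A: (371, 1, 0)   [1·371 + 0·112 = 371]
  row B: (112, 0, 1)   [0·371 + 1·112 = 112]
  371 = 3·112 + 35   → row C = row A − 3·row B = (35, 1, −3)   [check: 1·371 − 3·112 = 35]
  112 = 3·35 + 7   → row D = row B − 3·row C = (7, −3, 10)   [check: −3·371 + 10·112 = 7]
  35 = 5·7 + 0   → remainder 0, stop. gcd = 7 (last nonzero row D).
So gcd(112, 371) = 7, with Bézout identity −3·371 + 10·112 = 7. Containment (⊇): the Bézout identity exhibits 7 as an element of (112, 371), giving (7) ⊆ (112, 371). Containment (⊆): since 7 | 112 and 7 | 371 (112 = 7·16, 371 = 7·53), every Z-linear combination of 112 and 371 is divisible by 7, so (112, 371) ⊆ (7). Therefore (112, 371) = (7), d = 7.

Final answer: (112, 371) = (7); d = 7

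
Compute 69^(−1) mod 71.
69^(−1) ≡ 35 (mod 71)

Apply the extended Euclidean algorithm to (71, 69), tracking rows (r, s, t) with s·71 + t·69 = r. Each division r_prev = q·r_cur + r_new produces the new row as (previous row) − q·(current row):
  row A: (71, 1, 0)   [1·71 + 0·69 = 71]
  row B: (69, 0, 1)   [0·71 + 1·69 = 69]
  71 = 1·69 + 2   → row C = row A − 1·row B = (2, 1, −1)   [check: 1·71 − 1·69 = 2]
  69 = 34·2 + 1   → row D = row B − 34·row C = (1, −34, 35)   [check: −34·71 + 35·69 = 1]
  2 = 2·1 + 0   → remainder 0, stop. gcd = 1 (last nonzero row D).
The gcd is 1, so 69 is invertible mod 71. The last nonzero row gives −34·71 + 35·69 = 1, so t = 35. So 69^(−1) ≡ 35 (mod 71). Verify: 69 · 35 = 2415 ≡ 1 (mod 71). ✓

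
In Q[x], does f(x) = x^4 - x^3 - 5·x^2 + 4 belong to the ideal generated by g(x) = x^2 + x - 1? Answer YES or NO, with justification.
In Q[x] the ideal (g) consists of all multiples of g, so f ∈ (g) iff g | f, i.e. iff the remainder of f on division by g is 0. Divide f by g (g is monic, so eliminate the leading term of the running remainder at each step):
  leading term x^4: subtract (x^2)·g(x) = x^4 + x^3 - x^2, leaving -2·x^3 - 4·x^2 + 4
  leading term -2·x^3: subtract (-2·x)·g(x) = -2·x^3 - 2·x^2 + 2·x, leaving -2·x^2 - 2·x + 4
  leading term -2·x^2: subtract (-2)·g(x) = -2·x^2 - 2·x + 2, leaving 2
The remainder r(x) = 2 ≠ 0 (and deg r < deg g), so g ∤ f, i.e. f ∉ (g).

Final answer: NO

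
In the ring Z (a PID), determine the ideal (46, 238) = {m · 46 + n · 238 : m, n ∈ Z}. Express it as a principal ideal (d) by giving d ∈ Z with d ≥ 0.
(46, 238) = (2); d = 2

In the PID Z, (a, b) is generated by gcd(a, b). Compute gcd(238, 46) with the extended Euclidean algorithm, tracking rows (r, s, t) with s·238 + t·46 = r:
  row A: (238, 1, 0)   [1·238 + 0·46 = 238]
  row B: (46, 0, 1)   [0·238 + 1·46 = 46]
  238 = 5·46 + 8   → row C = row A − 5·row B = (8, 1, −5)   [check: 1·238 − 5·46 = 8]
  46 = 5·8 + 6   → row D = row B − 5·row C = (6, −5, 26)   [check: −5·238 + 26·46 = 6]
  8 = 1·6 + 2   → row E = row C − 1·row D = (2, 6, −31)   [check: 6·238 − 31·46 = 2]
  6 = 3·2 + 0   → remainder 0, stop. gcd = 2 (last nonzero row E).
So gcd(46, 238) = 2, with Bézout identity 6·238 − 31·46 = 2. Containment (⊇): the Bézout identity exhibits 2 as an element of (46, 238), giving (2) ⊆ (46, 238). Containment (⊆): since 2 | 46 and 2 | 238 (46 = 2·23, 238 = 2·119), every Z-linear combination of 46 and 238 is divisible by 2, so (46, 238) ⊆ (2). Therefore (46, 238) = (2), d = 2.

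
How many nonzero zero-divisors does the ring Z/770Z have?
Z/770Z has 529 nonzero zero-divisors

In Z/770Z each nonzero element is either a unit (gcd with 770 is 1) or a zero-divisor (gcd > 1). The number of units is φ(770): factorise 770 = 2 · 5 · 7 · 11, so φ(770) = (2 − 1) · (5 − 1) · (7 − 1) · (11 − 1) = 1 · 4 · 6 · 10 = 240. The nonzero elements number 770 − 1 = 769. Hence the nonzero zero-divisors number 769 − 240 = 529.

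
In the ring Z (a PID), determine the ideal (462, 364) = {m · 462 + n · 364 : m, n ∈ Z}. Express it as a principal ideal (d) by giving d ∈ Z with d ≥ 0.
In the PID Z, (a, b) is generated by gcd(a, b). Compute gcd(462, 364) with the extended Euclidean algorithm, tracking rows (r, s, t) with s·462 + t·364 = r:
  row A: (462, 1, 0)   [1·462 + 0·364 = 462]
  row B: (364, 0, 1)   [0·462 + 1·364 = 364]
  462 = 1·364 + 98   → row C = row A − 1·row B = (98, 1, −1)   [check: 1·462 − 1·364 = 98]
  364 = 3·98 + 70   → row D = row B − 3·row C = (70, −3, 4)   [check: −3·462 + 4·364 = 70]
  98 = 1·70 + 28   → row E = row C − 1·row D = (28, 4, −5)   [check: 4·462 − 5·364 = 28]
  70 = 2·28 + 14   → row F = row D − 2·row E = (14, −11, 14)   [check: −11·462 + 14·364 = 14]
  28 = 2·14 + 0   → remainder 0, stop. gcd = 14 (last nonzero row F).
So gcd(462, 364) = 14, with Bézout identity −11·462 + 14·364 = 14. Containment (⊇): the Bézout identity exhibits 14 as an element of (462, 364), giving (14) ⊆ (462, 364). Containment (⊆): since 14 | 462 and 14 | 364 (462 = 14·33, 364 = 14·26), every Z-linear combination of 462 and 364 is divisible by 14, so (462, 364) ⊆ (14). Therefore (462, 364) = (14), d = 14.

Final answer: (462, 364) = (14); d = 14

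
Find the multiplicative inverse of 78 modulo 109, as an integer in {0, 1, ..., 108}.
78^(−1) ≡ 7 (mod 109)

Apply the extended Euclidean algorithm to (109, 78), tracking rows (r, s, t) with s·109 + t·78 = r. Each division r_prev = q·r_cur + r_new produces the new row as (previous row) − q·(current row):
  row A: (109, 1, 0)   [1·109 + 0·78 = 109]
  row B: (78, 0, 1)   [0·109 + 1·78 = 78]
  109 = 1·78 + 31   → row C = row A − 1·row B = (31, 1, −1)   [check: 1·109 − 1·78 = 31]
  78 = 2·31 + 16   → row D = row B − 2·row C = (16, −2, 3)   [check: −2·109 + 3·78 = 16]
  31 = 1·16 + 15   → row E = row C − 1·row D = (15, 3, −4)   [check: 3·109 − 4·78 = 15]
  16 = 1·15 + 1   → row F = row D − 1·row E = (1, −5, 7)   [check: −5·109 + 7·78 = 1]
  15 = 15·1 + 0   → remainder 0, stop. gcd = 1 (last nonzero row F).
The gcd is 1, so 78 is invertible mod 109. The last nonzero row gives −5·109 + 7·78 = 1, so t = 7. So 78^(−1) ≡ 7 (mod 109). Verify: 78 · 7 = 546 ≡ 1 (mod 109). ✓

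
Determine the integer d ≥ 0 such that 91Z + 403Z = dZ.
(91, 403) = (13); d = 13

In the PID Z, (a, b) is generated by gcd(a, b). Compute gcd(403, 91) with the extended Euclidean algorithm, tracking rows (r, s, t) with s·403 + t·91 = r:
  row A: (403, 1, 0)   [1·403 + 0·91 = 403]
  row B: (91, 0, 1)   [0·403 + 1·91 = 91]
  403 = 4·91 + 39   → row C = row A − 4·row B = (39, 1, −4)   [check: 1·403 − 4·91 = 39]
  91 = 2·39 + 13   → row D = row B − 2·row C = (13, −2, 9)   [check: −2·403 + 9·91 = 13]
  39 = 3·13 + 0   → remainder 0, stop. gcd = 13 (last nonzero row D).
So gcd(91, 403) = 13, with Bézout identity −2·403 + 9·91 = 13. Containment (⊇): the Bézout identity exhibits 13 as an element of (91, 403), giving (13) ⊆ (91, 403). Containment (⊆): since 13 | 91 and 13 | 403 (91 = 13·7, 403 = 13·31), every Z-linear combination of 91 and 403 is divisible by 13, so (91, 403) ⊆ (13). Therefore (91, 403) = (13), d = 13.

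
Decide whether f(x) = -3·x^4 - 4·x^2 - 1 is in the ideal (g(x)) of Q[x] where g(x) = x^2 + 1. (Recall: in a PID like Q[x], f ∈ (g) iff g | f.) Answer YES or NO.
In Q[x] the ideal (g) consists of all multiples of g, so f ∈ (g) iff g | f, i.e. iff the remainder of f on division by g is 0. Divide f by g (g is monic, so eliminate the leading term of the running remainder at each step):
  leading term -3·x^4: subtract (-3·x^2)·g(x) = -3·x^4 - 3·x^2, leaving -x^2 - 1
  leading term -x^2: subtract (-1)·g(x) = -x^2 - 1, leaving 0
The remainder is 0, so f(x) = g(x) · h(x) with h(x) = -3·x^2 - 1. Hence g | f, i.e. f ∈ (g).

Final answer: YES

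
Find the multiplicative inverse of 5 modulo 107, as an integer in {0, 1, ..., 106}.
Apply the extended Euclidean algorithm to (107, 5), tracking rows (r, s, t) with s·107 + t·5 = r. Each division r_prev = q·r_cur + r_new produces the new row as (previous row) − q·(current row):
  row A: (107, 1, 0)   [1·107 + 0·5 = 107]
  row B: (5, 0, 1)   [0·107 + 1·5 = 5]
  107 = 21·5 + 2   → row C = row A − 21·row B = (2, 1, −21)   [check: 1·107 − 21·5 = 2]
  5 = 2·2 + 1   → row D = row B − 2·row C = (1, −2, 43)   [check: −2·107 + 43·5 = 1]
  2 = 2·1 + 0   → remainder 0, stop. gcd = 1 (last nonzero row D).
The gcd is 1, so 5 is invertible mod 107. The last nonzero row gives −2·107 + 43·5 = 1, so t = 43. So 5^(−1) ≡ 43 (mod 107). Verify: 5 · 43 = 215 ≡ 1 (mod 107). ✓

Final answer: 5^(−1) ≡ 43 (mod 107)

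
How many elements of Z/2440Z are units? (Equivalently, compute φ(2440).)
An element a ∈ Z/2440Z is a unit iff gcd(a, 2440) = 1, so the number of units is φ(2440). φ is multiplicative, with φ(p^e) = p^e − p^(e−1). Factorise 2440 = 2^3 · 5 · 61. Then
  φ(2440) = (2^3 − 2^2) · (5 − 1) · (61 − 1) = 4 · 4 · 60 = 960.

Final answer: Z/2440Z has φ(2440) = 960 units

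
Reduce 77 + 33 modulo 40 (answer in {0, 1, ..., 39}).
Reduce the summands first: 77 ≡ 37 (mod 40), so 77 + 33 ≡ 37 + 33 (mod 40). 37 + 33 = 70; 70 = 1·40 + 30, so (77 + 33) mod 40 = 30.

Final answer: 30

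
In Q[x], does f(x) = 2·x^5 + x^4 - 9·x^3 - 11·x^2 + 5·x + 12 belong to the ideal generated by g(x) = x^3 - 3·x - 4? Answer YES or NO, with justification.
In Q[x] the ideal (g) consists of all multiples of g, so f ∈ (g) iff g | f, i.e. iff the remainder of f on division by g is 0. Divide f by g (g is monic, so eliminate the leading term of the running remainder at each step):
  leading term 2·x^5: subtract (2·x^2)·g(x) = 2·x^5 - 6·x^3 - 8·x^2, leaving x^4 - 3·x^3 - 3·x^2 + 5·x + 12
  leading term x^4: subtract (x)·g(x) = x^4 - 3·x^2 - 4·x, leaving -3·x^3 + 9·x + 12
  leading term -3·x^3: subtract (-3)·g(x) = -3·x^3 + 9·x + 12, leaving 0
The remainder is 0, so f(x) = g(x) · h(x) with h(x) = 2·x^2 + x - 3. Hence g | f, i.e. f ∈ (g).

Final answer: YES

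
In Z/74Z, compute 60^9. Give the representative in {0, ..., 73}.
Use repeated squaring. Binary(9) = 1001. Walk through the bits of the exponent 9 left-to-right: at each bit after the leading one, square the running value, then multiply by 60 if the bit is 1 (always reducing mod 74):
  bit 1 = 1 (leading): start with 60.
  bit 2 = 0: square 60^2 = 3600 ≡ 48 (mod 74).
  bit 3 = 0: square 48^2 = 2304 ≡ 10 (mod 74).
  bit 4 = 1: square 10^2 = 100 ≡ 26; bit is 1, so multiply 26·60 = 1560 ≡ 6 (mod 74).
Final value: 60^9 ≡ 6 (mod 74).

Final answer: 6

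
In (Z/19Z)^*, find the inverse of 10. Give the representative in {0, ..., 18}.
10^(−1) ≡ 2 (mod 19)

Apply the extended Euclidean algorithm to (19, 10), tracking rows (r, s, t) with s·19 + t·10 = r. Each division r_prev = q·r_cur + r_new produces the new row as (previous row) − q·(current row):
  row A: (19, 1, 0)   [1·19 + 0·10 = 19]
  row B: (10, 0, 1)   [0·19 + 1·10 = 10]
  19 = 1·10 + 9   → row C = row A − 1·row B = (9, 1, −1)   [check: 1·19 − 1·10 = 9]
  10 = 1·9 + 1   → row D = row B − 1·row C = (1, −1, 2)   [check: −1·19 + 2·10 = 1]
  9 = 9·1 + 0   → remainder 0, stop. gcd = 1 (last nonzero row D).
The gcd is 1, so 10 is invertible mod 19. The last nonzero row gives −1·19 + 2·10 = 1, so t = 2. So 10^(−1) ≡ 2 (mod 19). Verify: 10 · 2 = 20 ≡ 1 (mod 19). ✓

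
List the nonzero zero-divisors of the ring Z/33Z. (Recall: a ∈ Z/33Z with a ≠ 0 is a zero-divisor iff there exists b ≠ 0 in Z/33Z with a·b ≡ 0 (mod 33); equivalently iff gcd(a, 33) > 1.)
An element a ∈ Z/33Z (with a ≠ 0) is a zero-divisor iff gcd(a, 33) > 1 (because a is a unit precisely when gcd(a, n) = 1, and in Z/nZ every nonzero, non-unit element is a zero-divisor). Scan a = 1, ..., 32 and keep those with gcd(a, 33) > 1:
  gcd(3, 33) = 3, gcd(6, 33) = 3, gcd(9, 33) = 3, gcd(11, 33) = 11, gcd(12, 33) = 3, gcd(15, 33) = 3, gcd(18, 33) = 3, gcd(21, 33) = 3, gcd(22, 33) = 11, gcd(24, 33) = 3, gcd(27, 33) = 3, gcd(30, 33) = 3.
All other a ∈ {1, ..., 32} have gcd(a, 33) = 1 and are units. So the nonzero zero-divisors are exactly the 12 values of a appearing in this scan.

Final answer: nonzero zero-divisors of Z/33Z = {3, 6, 9, 11, 12, 15, 18, 21, 22, 24, 27, 30}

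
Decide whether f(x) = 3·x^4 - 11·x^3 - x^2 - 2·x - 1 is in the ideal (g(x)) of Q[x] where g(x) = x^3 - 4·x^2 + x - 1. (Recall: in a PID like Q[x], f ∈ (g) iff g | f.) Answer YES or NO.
In Q[x] the ideal (g) consists of all multiples of g, so f ∈ (g) iff g | f, i.e. iff the remainder of f on division by g is 0. Divide f by g (g is monic, so eliminate the leading term of the running remainder at each step):
  leading term 3·x^4: subtract (3·x)·g(x) = 3·x^4 - 12·x^3 + 3·x^2 - 3·x, leaving x^3 - 4·x^2 + x - 1
  leading term x^3: subtract (1)·g(x) = x^3 - 4·x^2 + x - 1, leaving 0
The remainder is 0, so f(x) = g(x) · h(x) with h(x) = 3·x + 1. Hence g | f, i.e. f ∈ (g).

Final answer: YES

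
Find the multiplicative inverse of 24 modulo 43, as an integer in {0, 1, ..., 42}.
24^(−1) ≡ 9 (mod 43)

Apply the extended Euclidean algorithm to (43, 24), tracking rows (r, s, t) with s·43 + t·24 = r. Each division r_prev = q·r_cur + r_new produces the new row as (previous row) − q·(current row):
  row A: (43, 1, 0)   [1·43 + 0·24 = 43]
  row B: (24, 0, 1)   [0·43 + 1·24 = 24]
  43 = 1·24 + 19   → row C = row A − 1·row B = (19, 1, −1)   [check: 1·43 − 1·24 = 19]
  24 = 1·19 + 5   → row D = row B − 1·row C = (5, −1, 2)   [check: −1·43 + 2·24 = 5]
  19 = 3·5 + 4   → row E = row C − 3·row D = (4, 4, −7)   [check: 4·43 − 7·24 = 4]
  5 = 1·4 + 1   → row F = row D − 1·row E = (1, −5, 9)   [check: −5·43 + 9·24 = 1]
  4 = 4·1 + 0   → remainder 0, stop. gcd = 1 (last nonzero row F).
The gcd is 1, so 24 is invertible mod 43. The last nonzero row gives −5·43 + 9·24 = 1, so t = 9. So 24^(−1) ≡ 9 (mod 43). Verify: 24 · 9 = 216 ≡ 1 (mod 43). ✓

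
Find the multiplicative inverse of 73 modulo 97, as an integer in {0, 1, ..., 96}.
73^(−1) ≡ 4 (mod 97)

Apply the extended Euclidean algorithm to (97, 73), tracking rows (r, s, t) with s·97 + t·73 = r. Each division r_prev = q·r_cur + r_new produces the new row as (previous row) − q·(current row):
  row A: (97, 1, 0)   [1·97 + 0·73 = 97]
  row B: (73, 0, 1)   [0·97 + 1·73 = 73]
  97 = 1·73 + 24   → row C = row A − 1·row B = (24, 1, −1)   [check: 1·97 − 1·73 = 24]
  73 = 3·24 + 1   → row D = row B − 3·row C = (1, −3, 4)   [check: −3·97 + 4·73 = 1]
  24 = 24·1 + 0   → remainder 0, stop. gcd = 1 (last nonzero row D).
The gcd is 1, so 73 is invertible mod 97. The last nonzero row gives −3·97 + 4·73 = 1, so t = 4. So 73^(−1) ≡ 4 (mod 97). Verify: 73 · 4 = 292 ≡ 1 (mod 97). ✓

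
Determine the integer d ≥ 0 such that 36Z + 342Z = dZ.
In the PID Z, (a, b) is generated by gcd(a, b). Compute gcd(342, 36) with the extended Euclidean algorithm, tracking rows (r, s, t) with s·342 + t·36 = r:
  row A: (342, 1, 0)   [1·342 + 0·36 = 342]
  row B: (36, 0, 1)   [0·342 + 1·36 = 36]
  342 = 9·36 + 18   → row C = row A − 9·row B = (18, 1, −9)   [check: 1·342 − 9·36 = 18]
  36 = 2·18 + 0   → remainder 0, stop. gcd = 18 (last nonzero row C).
So gcd(36, 342) = 18, with Bézout identity 1·342 − 9·36 = 18. Containment (⊇): the Bézout identity exhibits 18 as an element of (36, 342), giving (18) ⊆ (36, 342). Containment (⊆): since 18 | 36 and 18 | 342 (36 = 18·2, 342 = 18·19), every Z-linear combination of 36 and 342 is divisible by 18, so (36, 342) ⊆ (18). Therefore (36, 342) = (18), d = 18.

Final answer: (36, 342) = (18); d = 18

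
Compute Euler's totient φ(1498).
φ is multiplicative, with φ(p^e) = p^e − p^(e−1). Factorise 1498 = 2 · 7 · 107. Then
  φ(1498) = (2 − 1) · (7 − 1) · (107 − 1) = 1 · 6 · 106 = 636.

Final answer: φ(1498) = 636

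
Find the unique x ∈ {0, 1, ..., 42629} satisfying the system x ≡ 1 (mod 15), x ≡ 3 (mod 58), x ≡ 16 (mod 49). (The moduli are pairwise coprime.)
The moduli 15, 58, 49 are pairwise coprime, so by the CRT there is a unique solution mod 15·58·49 = 42630.
Solve by successive substitution. Start with x ≡ 1 (mod 15).
  Combine with x ≡ 3 (mod 58): write x = 1 + 15·t and require 1 + 15·t ≡ 3 (mod 58), i.e. 15·t ≡ 3 − 1 ≡ 2 (mod 58). Since 15^(−1) ≡ 31 (mod 58), t ≡ 31·2 ≡ 4 (mod 58). So x ≡ 1 + 15·4 = 61 (mod 870).
  Combine with x ≡ 16 (mod 49): write x = 61 + 870·t and require 61 + 870·t ≡ 16 (mod 49), i.e. 870·t ≡ 16 − 61 ≡ 4 (mod 49). Since 870^(−1) ≡ 4 (mod 49) (870 ≡ 37 (mod 49)), t ≡ 4·4 ≡ 16 (mod 49). So x ≡ 61 + 870·16 = 13981 (mod 42630).
Unique solution in [0, 42630): x = 13981.

Final answer: x ≡ 13981 (mod 42630); the representative in [0, 42630) is 13981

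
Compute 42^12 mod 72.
0

Use repeated squaring. Binary(12) = 1100. Walk through the bits of the exponent 12 left-to-right: at each bit after the leading one, square the running value, then multiply by 42 if the bit is 1 (always reducing mod 72):
  bit 1 = 1 (leading): start with 42.
  bit 2 = 1: square 42^2 = 1764 ≡ 36; bit is 1, so multiply 36·42 = 1512 ≡ 0 (mod 72).
  bit 3 = 0: square 0^2 = 0 (mod 72).
  bit 4 = 0: square 0^2 = 0 (mod 72).
Final value: 42^12 ≡ 0 (mod 72).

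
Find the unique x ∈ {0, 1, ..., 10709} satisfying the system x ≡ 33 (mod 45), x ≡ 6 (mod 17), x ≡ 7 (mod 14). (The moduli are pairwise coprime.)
x ≡ 10563 (mod 10710); the representative in [0, 10710) is 10563

The moduli 45, 17, 14 are pairwise coprime, so by the CRT there is a unique solution mod 45·17·14 = 10710.
Solve by successive substitution. Start with x ≡ 33 (mod 45).
  Combine with x ≡ 6 (mod 17): write x = 33 + 45·t and require 33 + 45·t ≡ 6 (mod 17), i.e. 45·t ≡ 6 − 33 ≡ 7 (mod 17). Since 45^(−1) ≡ 14 (mod 17) (45 ≡ 11 (mod 17)), t ≡ 14·7 ≡ 13 (mod 17). So x ≡ 33 + 45·13 = 618 (mod 765).
  Combine with x ≡ 7 (mod 14): write x = 618 + 765·t and require 618 + 765·t ≡ 7 (mod 14), i.e. 765·t ≡ 7 − 618 ≡ 5 (mod 14). Since 765^(−1) ≡ 11 (mod 14) (765 ≡ 9 (mod 14)), t ≡ 11·5 ≡ 13 (mod 14). So x ≡ 618 + 765·13 = 10563 (mod 10710).
Unique solution in [0, 10710): x = 10563.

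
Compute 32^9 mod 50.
32

Use repeated squaring. Binary(9) = 1001. Walk through the bits of the exponent 9 left-to-right: at each bit after the leading one, square the running value, then multiply by 32 if the bit is 1 (always reducing mod 50):
  bit 1 = 1 (leading): start with 32.
  bit 2 = 0: square 32^2 = 1024 ≡ 24 (mod 50).
  bit 3 = 0: square 24^2 = 576 ≡ 26 (mod 50).
  bit 4 = 1: square 26^2 = 676 ≡ 26; bit is 1, so multiply 26·32 = 832 ≡ 32 (mod 50).
Final value: 32^9 ≡ 32 (mod 50).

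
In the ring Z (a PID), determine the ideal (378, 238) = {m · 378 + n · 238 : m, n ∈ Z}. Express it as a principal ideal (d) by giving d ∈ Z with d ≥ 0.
(378, 238) = (14); d = 14

In the PID Z, (a, b) is generated by gcd(a, b). Compute gcd(378, 238) with the extended Euclidean algorithm, tracking rows (r, s, t) with s·378 + t·238 = r:
  row A: (378, 1, 0)   [1·378 + 0·238 = 378]
  row B: (238, 0, 1)   [0·378 + 1·238 = 238]
  378 = 1·238 + 140   → row C = row A − 1·row B = (140, 1, −1)   [check: 1·378 − 1·238 = 140]
  238 = 1·140 + 98   → row D = row B − 1·row C = (98, −1, 2)   [check: −1·378 + 2·238 = 98]
  140 = 1·98 + 42   → row E = row C − 1·row D = (42, 2, −3)   [check: 2·378 − 3·238 = 42]
  98 = 2·42 + 14   → row F = row D − 2·row E = (14, −5, 8)   [check: −5·378 + 8·238 = 14]
  42 = 3·14 + 0   → remainder 0, stop. gcd = 14 (last nonzero row F).
So gcd(378, 238) = 14, with Bézout identity −5·378 + 8·238 = 14. Containment (⊇): the Bézout identity exhibits 14 as an element of (378, 238), giving (14) ⊆ (378, 238). Containment (⊆): since 14 | 378 and 14 | 238 (378 = 14·27, 238 = 14·17), every Z-linear combination of 378 and 238 is divisible by 14, so (378, 238) ⊆ (14). Therefore (378, 238) = (14), d = 14.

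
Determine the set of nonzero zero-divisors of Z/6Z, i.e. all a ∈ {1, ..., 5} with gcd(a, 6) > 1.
An element a ∈ Z/6Z (with a ≠ 0) is a zero-divisor iff gcd(a, 6) > 1 (because a is a unit precisely when gcd(a, n) = 1, and in Z/nZ every nonzero, non-unit element is a zero-divisor). Scan a = 1, ..., 5 and keep those with gcd(a, 6) > 1:
  gcd(2, 6) = 2, gcd(3, 6) = 3, gcd(4, 6) = 2.
All other a ∈ {1, ..., 5} have gcd(a, 6) = 1 and are units. So the nonzero zero-divisors are exactly the 3 values of a appearing in this scan.

Final answer: nonzero zero-divisors of Z/6Z = {2, 3, 4}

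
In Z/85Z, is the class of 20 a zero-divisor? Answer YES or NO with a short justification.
gcd(20, 85) = 5 > 1, so 20 is not a unit in Z/85Z. In Z/nZ every nonzero non-unit is a zero-divisor: explicitly, take b = 85/gcd = 17 ≠ 0 (mod 85); then 20·17 = 340 = 4·85, i.e. 20·17 ≡ 0 (mod 85). So 20 is a zero-divisor.

Final answer: YES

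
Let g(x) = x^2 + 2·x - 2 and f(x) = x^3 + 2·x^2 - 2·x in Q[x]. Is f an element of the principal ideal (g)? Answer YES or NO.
YES

In Q[x] the ideal (g) consists of all multiples of g, so f ∈ (g) iff g | f, i.e. iff the remainder of f on division by g is 0. Divide f by g (g is monic, so eliminate the leading term of the running remainder at each step):
  leading term x^3: subtract (x)·g(x) = x^3 + 2·x^2 - 2·x, leaving 0
The remainder is 0, so f(x) = g(x) · h(x) with h(x) = x. Hence g | f, i.e. f ∈ (g).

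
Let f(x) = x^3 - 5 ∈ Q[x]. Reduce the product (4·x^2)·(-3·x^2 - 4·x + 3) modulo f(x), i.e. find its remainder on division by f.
First multiply in Q[x] without reducing: a · b = -12·x^4 - 16·x^3 + 12·x^2. Now divide by f(x) = x^3 - 5, eliminating the leading term at each step:
  leading term -12·x^4: subtract (-12·x)·f(x) = -12·x^4 + 60·x, leaving -16·x^3 + 12·x^2 - 60·x
  leading term -16·x^3: subtract (-16)·f(x) = 80 - 16·x^3, leaving 12·x^2 - 60·x - 80
The degree is now < 3, so this is the remainder. Hence a · b ≡ 12·x^2 - 60·x - 80 in Q[x]/(f).

Final answer: a · b ≡ 12·x^2 - 60·x - 80 (mod f(x))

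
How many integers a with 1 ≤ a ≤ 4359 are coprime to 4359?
2904

The number of a ∈ {1, ..., 4359} with gcd(a, 4359) = 1 is by definition Euler's totient φ(4359). φ is multiplicative, with φ(p^e) = p^e − p^(e−1). Factorise 4359 = 3 · 1453. Then
  φ(4359) = (3 − 1) · (1453 − 1) = 2 · 1452 = 2904.
So there are 2904 such integers.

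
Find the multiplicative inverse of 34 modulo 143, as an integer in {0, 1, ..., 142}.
34^(−1) ≡ 122 (mod 143)

Apply the extended Euclidean algorithm to (143, 34), tracking rows (r, s, t) with s·143 + t·34 = r. Each division r_prev = q·r_cur + r_new produces the new row as (previous row) − q·(current row):
  row A: (143, 1, 0)   [1·143 + 0·34 = 143]
  row B: (34, 0, 1)   [0·143 + 1·34 = 34]
  143 = 4·34 + 7   → row C = row A − 4·row B = (7, 1, −4)   [check: 1·143 − 4·34 = 7]
  34 = 4·7 + 6   → row D = row B − 4·row C = (6, −4, 17)   [check: −4·143 + 17·34 = 6]
  7 = 1·6 + 1   → row E = row C − 1·row D = (1, 5, −21)   [check: 5·143 − 21·34 = 1]
  6 = 6·1 + 0   → remainder 0, stop. gcd = 1 (last nonzero row E).
The gcd is 1, so 34 is invertible mod 143. The last nonzero row gives 5·143 − 21·34 = 1, so t = −21. So 34^(−1) ≡ −21 ≡ 122 (mod 143). Verify: 34 · 122 = 4148 ≡ 1 (mod 143). ✓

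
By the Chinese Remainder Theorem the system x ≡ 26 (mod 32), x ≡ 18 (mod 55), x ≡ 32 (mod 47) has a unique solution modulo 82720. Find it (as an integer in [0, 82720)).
The moduli 32, 55, 47 are pairwise coprime, so by the CRT there is a unique solution mod 32·55·47 = 82720.
Solve by successive substitution. Start with x ≡ 26 (mod 32).
  Combine with x ≡ 18 (mod 55): write x = 26 + 32·t and require 26 + 32·t ≡ 18 (mod 55), i.e. 32·t ≡ 18 − 26 ≡ 47 (mod 55). Since 32^(−1) ≡ 43 (mod 55), t ≡ 43·47 ≡ 41 (mod 55). So x ≡ 26 + 32·41 = 1338 (mod 1760).
  Combine with x ≡ 32 (mod 47): write x = 1338 + 1760·t and require 1338 + 1760·t ≡ 32 (mod 47), i.e. 1760·t ≡ 32 − 1338 ≡ 10 (mod 47). Since 1760^(−1) ≡ 9 (mod 47) (1760 ≡ 21 (mod 47)), t ≡ 9·10 ≡ 43 (mod 47). So x ≡ 1338 + 1760·43 = 77018 (mod 82720).
Unique solution in [0, 82720): x = 77018.

Final answer: x ≡ 77018 (mod 82720); the representative in [0, 82720) is 77018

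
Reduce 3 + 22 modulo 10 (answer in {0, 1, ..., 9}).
Reduce the summands first: 22 ≡ 2 (mod 10), so 3 + 22 ≡ 3 + 2 (mod 10). 3 + 2 = 5; 5 = 0·10 + 5, so (3 + 22) mod 10 = 5.

Final answer: 5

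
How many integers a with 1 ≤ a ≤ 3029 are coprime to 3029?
2784

The number of a ∈ {1, ..., 3029} with gcd(a, 3029) = 1 is by definition Euler's totient φ(3029). φ is multiplicative, with φ(p^e) = p^e − p^(e−1). Factorise 3029 = 13 · 233. Then
  φ(3029) = (13 − 1) · (233 − 1) = 12 · 232 = 2784.
So there are 2784 such integers.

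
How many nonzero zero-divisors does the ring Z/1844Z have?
In Z/1844Z each nonzero element is either a unit (gcd with 1844 is 1) or a zero-divisor (gcd > 1). The number of units is φ(1844): factorise 1844 = 2^2 · 461, so φ(1844) = (2^2 − 2^1) · (461 − 1) = 2 · 460 = 920. The nonzero elements number 1844 − 1 = 1843. Hence the nonzero zero-divisors number 1843 − 920 = 923.

Final answer: Z/1844Z has 923 nonzero zero-divisors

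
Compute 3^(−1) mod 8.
3^(−1) ≡ 3 (mod 8)

Apply the extended Euclidean algorithm to (8, 3), tracking rows (r, s, t) with s·8 + t·3 = r. Each division r_prev = q·r_cur + r_new produces the new row as (previous row) − q·(current row):
  row A: (8, 1, 0)   [1·8 + 0·3 = 8]
  row B: (3, 0, 1)   [0·8 + 1·3 = 3]
  8 = 2·3 + 2   → row C = row A − 2·row B = (2, 1, −2)   [check: 1·8 − 2·3 = 2]
  3 = 1·2 + 1   → row D = row B − 1·row C = (1, −1, 3)   [check: −1·8 + 3·3 = 1]
  2 = 2·1 + 0   → remainder 0, stop. gcd = 1 (last nonzero row D).
The gcd is 1, so 3 is invertible mod 8. The last nonzero row gives −1·8 + 3·3 = 1, so t = 3. So 3^(−1) ≡ 3 (mod 8). Verify: 3 · 3 = 9 ≡ 1 (mod 8). ✓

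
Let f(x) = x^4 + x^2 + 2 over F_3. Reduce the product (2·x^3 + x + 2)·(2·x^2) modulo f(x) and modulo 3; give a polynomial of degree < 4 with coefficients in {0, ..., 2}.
a · b ≡ x^3 + x^2 + x (mod f(x))

Multiply as integer polynomials: a · b = 4·x^5 + 2·x^3 + 4·x^2. Reducing coefficients mod 3: a · b ≡ x^5 + 2·x^3 + x^2. Now divide by f(x) = x^4 + x^2 + 2 in F_3[x], eliminating the leading term at each step:
  leading term x^5: subtract (x)·f(x) = x^5 + x^3 + 2·x, leaving x^3 + x^2 + x (coefficients mod 3)
The degree is now < 4, so this is the remainder. Hence a · b ≡ x^3 + x^2 + x in F_3[x]/(f).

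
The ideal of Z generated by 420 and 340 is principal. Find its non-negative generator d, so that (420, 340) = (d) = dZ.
(420, 340) = (20); d = 20

In the PID Z, (a, b) is generated by gcd(a, b). Compute gcd(420, 340) with the extended Euclidean algorithm, tracking rows (r, s, t) with s·420 + t·340 = r:
  row A: (420, 1, 0)   [1·420 + 0·340 = 420]
  row B: (340, 0, 1)   [0·420 + 1·340 = 340]
  420 = 1·340 + 80   → row C = row A − 1·row B = (80, 1, −1)   [check: 1·420 − 1·340 = 80]
  340 = 4·80 + 20   → row D = row B − 4·row C = (20, −4, 5)   [check: −4·420 + 5·340 = 20]
  80 = 4·20 + 0   → remainder 0, stop. gcd = 20 (last nonzero row D).
So gcd(420, 340) = 20, with Bézout identity −4·420 + 5·340 = 20. Containment (⊇): the Bézout identity exhibits 20 as an element of (420, 340), giving (20) ⊆ (420, 340). Containment (⊆): since 20 | 420 and 20 | 340 (420 = 20·21, 340 = 20·17), every Z-linear combination of 420 and 340 is divisible by 20, so (420, 340) ⊆ (20). Therefore (420, 340) = (20), d = 20.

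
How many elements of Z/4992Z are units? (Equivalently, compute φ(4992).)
An element a ∈ Z/4992Z is a unit iff gcd(a, 4992) = 1, so the number of units is φ(4992). φ is multiplicative, with φ(p^e) = p^e − p^(e−1). Factorise 4992 = 2^7 · 3 · 13. Then
  φ(4992) = (2^7 − 2^6) · (3 − 1) · (13 − 1) = 64 · 2 · 12 = 1536.

Final answer: Z/4992Z has φ(4992) = 1536 units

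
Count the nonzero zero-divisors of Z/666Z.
In Z/666Z each nonzero element is either a unit (gcd with 666 is 1) or a zero-divisor (gcd > 1). The number of units is φ(666): factorise 666 = 2 · 3^2 · 37, so φ(666) = (2 − 1) · (3^2 − 3^1) · (37 − 1) = 1 · 6 · 36 = 216. The nonzero elements number 666 − 1 = 665. Hence the nonzero zero-divisors number 665 − 216 = 449.

Final answer: Z/666Z has 449 nonzero zero-divisors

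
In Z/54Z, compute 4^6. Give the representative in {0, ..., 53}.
46

Use repeated squaring. Binary(6) = 110. Walk through the bits of the exponent 6 left-to-right: at each bit after the leading one, square the running value, then multiply by 4 if the bit is 1 (always reducing mod 54):
  bit 1 = 1 (leading): start with 4.
  bit 2 = 1: square 4^2 = 16; bit is 1, so multiply 16·4 = 64 ≡ 10 (mod 54).
  bit 3 = 0: square 10^2 = 100 ≡ 46 (mod 54).
Final value: 4^6 ≡ 46 (mod 54).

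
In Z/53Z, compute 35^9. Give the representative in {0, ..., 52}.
Use repeated squaring. Binary(9) = 1001. Walk through the bits of the exponent 9 left-to-right: at each bit after the leading one, square the running value, then multiply by 35 if the bit is 1 (always reducing mod 53):
  bit 1 = 1 (leading): start with 35.
  bit 2 = 0: square 35^2 = 1225 ≡ 6 (mod 53).
  bit 3 = 0: square 6^2 = 36 (mod 53).
  bit 4 = 1: square 36^2 = 1296 ≡ 24; bit is 1, so multiply 24·35 = 840 ≡ 45 (mod 53).
Final value: 35^9 ≡ 45 (mod 53).

Final answer: 45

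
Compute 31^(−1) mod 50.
31^(−1) ≡ 21 (mod 50)

Apply the extended Euclidean algorithm to (50, 31), tracking rows (r, s, t) with s·50 + t·31 = r. Each division r_prev = q·r_cur + r_new produces the new row as (previous row) − q·(current row):
  row A: (50, 1, 0)   [1·50 + 0·31 = 50]
  row B: (31, 0, 1)   [0·50 + 1·31 = 31]
  50 = 1·31 + 19   → row C = row A − 1·row B = (19, 1, −1)   [check: 1·50 − 1·31 = 19]
  31 = 1·19 + 12   → row D = row B − 1·row C = (12, −1, 2)   [check: −1·50 + 2·31 = 12]
  19 = 1·12 + 7   → row E = row C − 1·row D = (7, 2, −3)   [check: 2·50 − 3·31 = 7]
  12 = 1·7 + 5   → row F = row D − 1·row E = (5, −3, 5)   [check: −3·50 + 5·31 = 5]
  7 = 1·5 + 2   → row G = row E − 1·row F = (2, 5, −8)   [check: 5·50 − 8·31 = 2]
  5 = 2·2 + 1   → row H = row F − 2·row G = (1, −13, 21)   [check: −13·50 + 21·31 = 1]
  2 = 2·1 + 0   → remainder 0, stop. gcd = 1 (last nonzero row H).
The gcd is 1, so 31 is invertible mod 50. The last nonzero row gives −13·50 + 21·31 = 1, so t = 21. So 31^(−1) ≡ 21 (mod 50). Verify: 31 · 21 = 651 ≡ 1 (mod 50). ✓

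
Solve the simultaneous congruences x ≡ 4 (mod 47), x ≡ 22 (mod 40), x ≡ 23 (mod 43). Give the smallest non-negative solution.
The moduli 47, 40, 43 are pairwise coprime, so by the CRT there is a unique solution mod 47·40·43 = 80840.
Solve by successive substitution. Start with x ≡ 4 (mod 47).
  Combine with x ≡ 22 (mod 40): write x = 4 + 47·t and require 4 + 47·t ≡ 22 (mod 40), i.e. 47·t ≡ 22 − 4 ≡ 18 (mod 40). Since 47^(−1) ≡ 23 (mod 40) (47 ≡ 7 (mod 40)), t ≡ 23·18 ≡ 14 (mod 40). So x ≡ 4 + 47·14 = 662 (mod 1880).
  Combine with x ≡ 23 (mod 43): write x = 662 + 1880·t and require 662 + 1880·t ≡ 23 (mod 43), i.e. 1880·t ≡ 23 − 662 ≡ 6 (mod 43). Since 1880^(−1) ≡ 25 (mod 43) (1880 ≡ 31 (mod 43)), t ≡ 25·6 ≡ 21 (mod 43). So x ≡ 662 + 1880·21 = 40142 (mod 80840).
Unique solution in [0, 80840): x = 40142.

Final answer: x ≡ 40142 (mod 80840); the representative in [0, 80840) is 40142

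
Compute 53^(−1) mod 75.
Apply the extended Euclidean algorithm to (75, 53), tracking rows (r, s, t) with s·75 + t·53 = r. Each division r_prev = q·r_cur + r_new produces the new row as (previous row) − q·(current row):
  row A: (75, 1, 0)   [1·75 + 0·53 = 75]
  row B: (53, 0, 1)   [0·75 + 1·53 = 53]
  75 = 1·53 + 22   → row C = row A − 1·row B = (22, 1, −1)   [check: 1·75 − 1·53 = 22]
  53 = 2·22 + 9   → row D = row B − 2·row C = (9, −2, 3)   [check: −2·75 + 3·53 = 9]
  22 = 2·9 + 4   → row E = row C − 2·row D = (4, 5, −7)   [check: 5·75 − 7·53 = 4]
  9 = 2·4 + 1   → row F = row D − 2·row E = (1, −12, 17)   [check: −12·75 + 17·53 = 1]
  4 = 4·1 + 0   → remainder 0, stop. gcd = 1 (last nonzero row F).
The gcd is 1, so 53 is invertible mod 75. The last nonzero row gives −12·75 + 17·53 = 1, so t = 17. So 53^(−1) ≡ 17 (mod 75). Verify: 53 · 17 = 901 ≡ 1 (mod 75). ✓

Final answer: 53^(−1) ≡ 17 (mod 75)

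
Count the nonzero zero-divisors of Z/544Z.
Z/544Z has 287 nonzero zero-divisors

In Z/544Z each nonzero element is either a unit (gcd with 544 is 1) or a zero-divisor (gcd > 1). The number of units is φ(544): factorise 544 = 2^5 · 17, so φ(544) = (2^5 − 2^4) · (17 − 1) = 16 · 16 = 256. The nonzero elements number 544 − 1 = 543. Hence the nonzero zero-divisors number 543 − 256 = 287.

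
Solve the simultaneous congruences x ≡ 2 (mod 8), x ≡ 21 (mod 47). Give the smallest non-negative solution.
The moduli 8, 47 are pairwise coprime, so by the CRT there is a unique solution mod 8·47 = 376.
Solve by successive substitution. Start with x ≡ 2 (mod 8).
  Combine with x ≡ 21 (mod 47): write x = 2 + 8·t and require 2 + 8·t ≡ 21 (mod 47), i.e. 8·t ≡ 21 − 2 ≡ 19 (mod 47). Since 8^(−1) ≡ 6 (mod 47), t ≡ 6·19 ≡ 20 (mod 47). So x ≡ 2 + 8·20 = 162 (mod 376).
Unique solution in [0, 376): x = 162.

Final answer: x ≡ 162 (mod 376); the representative in [0, 376) is 162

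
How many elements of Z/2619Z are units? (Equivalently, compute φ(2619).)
An element a ∈ Z/2619Z is a unit iff gcd(a, 2619) = 1, so the number of units is φ(2619). φ is multiplicative, with φ(p^e) = p^e − p^(e−1). Factorise 2619 = 3^3 · 97. Then
  φ(2619) = (3^3 − 3^2) · (97 − 1) = 18 · 96 = 1728.

Final answer: Z/2619Z has φ(2619) = 1728 units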